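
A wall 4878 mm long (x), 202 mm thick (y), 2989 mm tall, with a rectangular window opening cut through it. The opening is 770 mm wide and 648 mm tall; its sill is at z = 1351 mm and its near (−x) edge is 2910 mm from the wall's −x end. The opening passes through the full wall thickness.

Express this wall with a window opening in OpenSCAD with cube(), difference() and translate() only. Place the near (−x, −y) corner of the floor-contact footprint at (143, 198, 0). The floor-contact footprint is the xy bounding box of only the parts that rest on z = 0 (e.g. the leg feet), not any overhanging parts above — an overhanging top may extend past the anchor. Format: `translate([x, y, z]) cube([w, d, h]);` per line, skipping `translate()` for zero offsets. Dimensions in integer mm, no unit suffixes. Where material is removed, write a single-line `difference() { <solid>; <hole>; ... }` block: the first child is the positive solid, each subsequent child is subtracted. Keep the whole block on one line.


difference() { translate([143, 198, 0]) cube([4878, 202, 2989]); translate([3053, 198, 1351]) cube([770, 202, 648]); }


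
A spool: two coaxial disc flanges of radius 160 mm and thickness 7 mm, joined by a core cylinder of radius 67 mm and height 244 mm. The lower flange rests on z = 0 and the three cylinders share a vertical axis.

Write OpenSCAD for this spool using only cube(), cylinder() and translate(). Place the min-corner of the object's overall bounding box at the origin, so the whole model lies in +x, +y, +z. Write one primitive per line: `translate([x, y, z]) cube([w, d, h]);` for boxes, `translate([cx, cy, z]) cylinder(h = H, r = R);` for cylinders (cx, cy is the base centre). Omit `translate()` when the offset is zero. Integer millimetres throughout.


translate([160, 160, 0]) cylinder(h = 7, r = 160);
translate([160, 160, 7]) cylinder(h = 244, r = 67);
translate([160, 160, 251]) cylinder(h = 7, r = 160);


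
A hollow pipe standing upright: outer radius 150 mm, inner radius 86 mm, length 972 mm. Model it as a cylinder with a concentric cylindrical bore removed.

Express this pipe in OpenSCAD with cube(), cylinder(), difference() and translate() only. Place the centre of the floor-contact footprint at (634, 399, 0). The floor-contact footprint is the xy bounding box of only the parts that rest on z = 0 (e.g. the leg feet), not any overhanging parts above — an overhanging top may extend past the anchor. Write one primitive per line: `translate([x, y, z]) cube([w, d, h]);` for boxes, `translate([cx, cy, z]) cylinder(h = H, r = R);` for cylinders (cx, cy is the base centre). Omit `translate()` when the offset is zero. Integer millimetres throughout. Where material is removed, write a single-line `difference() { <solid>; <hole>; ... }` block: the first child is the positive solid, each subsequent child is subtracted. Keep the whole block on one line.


difference() { translate([634, 399, 0]) cylinder(h = 972, r = 150); translate([634, 399, 0]) cylinder(h = 972, r = 86); }


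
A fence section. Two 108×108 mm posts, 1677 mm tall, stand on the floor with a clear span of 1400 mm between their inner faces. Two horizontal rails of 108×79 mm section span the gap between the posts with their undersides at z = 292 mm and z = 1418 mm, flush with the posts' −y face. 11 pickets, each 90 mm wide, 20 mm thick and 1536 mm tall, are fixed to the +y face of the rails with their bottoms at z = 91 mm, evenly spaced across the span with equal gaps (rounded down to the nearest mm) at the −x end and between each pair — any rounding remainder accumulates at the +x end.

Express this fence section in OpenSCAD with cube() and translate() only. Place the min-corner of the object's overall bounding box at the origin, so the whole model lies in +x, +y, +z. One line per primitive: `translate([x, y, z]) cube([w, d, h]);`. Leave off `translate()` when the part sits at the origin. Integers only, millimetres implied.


cube([108, 108, 1677]);
translate([1508, 0, 0]) cube([108, 108, 1677]);
translate([108, 0, 292]) cube([1400, 108, 79]);
translate([108, 0, 1418]) cube([1400, 108, 79]);
translate([142, 108, 91]) cube([90, 20, 1536]);
translate([266, 108, 91]) cube([90, 20, 1536]);
translate([390, 108, 91]) cube([90, 20, 1536]);
translate([514, 108, 91]) cube([90, 20, 1536]);
translate([638, 108, 91]) cube([90, 20, 1536]);
translate([762, 108, 91]) cube([90, 20, 1536]);
translate([886, 108, 91]) cube([90, 20, 1536]);
translate([1010, 108, 91]) cube([90, 20, 1536]);
translate([1134, 108, 91]) cube([90, 20, 1536]);
translate([1258, 108, 91]) cube([90, 20, 1536]);
translate([1382, 108, 91]) cube([90, 20, 1536]);


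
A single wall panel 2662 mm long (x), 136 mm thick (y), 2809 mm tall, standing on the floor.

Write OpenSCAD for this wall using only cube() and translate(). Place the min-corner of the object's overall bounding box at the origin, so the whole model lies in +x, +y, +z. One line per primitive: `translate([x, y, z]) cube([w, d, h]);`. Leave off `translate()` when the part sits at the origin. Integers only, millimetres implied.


cube([2662, 136, 2809]);


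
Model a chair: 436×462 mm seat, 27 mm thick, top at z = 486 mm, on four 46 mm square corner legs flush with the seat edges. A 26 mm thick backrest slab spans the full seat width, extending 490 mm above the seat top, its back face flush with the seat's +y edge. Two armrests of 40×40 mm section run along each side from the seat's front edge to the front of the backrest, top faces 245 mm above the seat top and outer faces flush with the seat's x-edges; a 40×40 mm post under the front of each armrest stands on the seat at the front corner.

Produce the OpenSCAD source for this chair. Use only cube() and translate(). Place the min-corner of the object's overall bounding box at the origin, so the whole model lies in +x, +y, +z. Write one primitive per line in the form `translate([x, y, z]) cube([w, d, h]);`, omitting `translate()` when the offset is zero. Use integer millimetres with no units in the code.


translate([0, 0, 459]) cube([436, 462, 27]);
cube([46, 46, 459]);
translate([390, 0, 0]) cube([46, 46, 459]);
translate([0, 416, 0]) cube([46, 46, 459]);
translate([390, 416, 0]) cube([46, 46, 459]);
translate([0, 436, 486]) cube([436, 26, 490]);
translate([0, 0, 691]) cube([40, 436, 40]);
translate([396, 0, 691]) cube([40, 436, 40]);
translate([0, 0, 486]) cube([40, 40, 205]);
translate([396, 0, 486]) cube([40, 40, 205]);


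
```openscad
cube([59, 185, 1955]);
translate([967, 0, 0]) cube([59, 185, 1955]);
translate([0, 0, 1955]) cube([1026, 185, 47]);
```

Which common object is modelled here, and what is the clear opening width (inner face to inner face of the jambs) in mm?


A door frame. The clear opening width is 908 mm.

Two 1955 mm tall posts with a header on top — a door frame. The left jamb is 59 mm wide at x = 0; the right jamb starts at x = 967. The clear opening is 967 − 59 = 908 mm.


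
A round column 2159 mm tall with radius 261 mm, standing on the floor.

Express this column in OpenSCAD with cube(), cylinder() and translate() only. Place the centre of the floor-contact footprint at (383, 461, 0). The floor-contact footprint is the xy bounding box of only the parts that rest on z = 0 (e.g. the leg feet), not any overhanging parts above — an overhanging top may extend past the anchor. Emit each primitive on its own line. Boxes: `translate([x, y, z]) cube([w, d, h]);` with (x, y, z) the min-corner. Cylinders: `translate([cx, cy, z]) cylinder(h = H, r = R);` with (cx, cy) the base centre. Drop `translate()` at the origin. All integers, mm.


translate([383, 461, 0]) cylinder(h = 2159, r = 261);


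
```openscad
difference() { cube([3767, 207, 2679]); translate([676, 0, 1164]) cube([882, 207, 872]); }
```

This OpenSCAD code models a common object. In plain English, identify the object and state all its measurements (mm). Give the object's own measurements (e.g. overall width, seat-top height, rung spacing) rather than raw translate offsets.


A wall 3767 mm long (x), 207 mm thick (y), 2679 mm tall, with a rectangular window opening cut through it. The opening is 882 mm wide and 872 mm tall; its sill is at z = 1164 mm and its near (−x) edge is 676 mm from the wall's −x end. The opening passes through the full wall thickness.


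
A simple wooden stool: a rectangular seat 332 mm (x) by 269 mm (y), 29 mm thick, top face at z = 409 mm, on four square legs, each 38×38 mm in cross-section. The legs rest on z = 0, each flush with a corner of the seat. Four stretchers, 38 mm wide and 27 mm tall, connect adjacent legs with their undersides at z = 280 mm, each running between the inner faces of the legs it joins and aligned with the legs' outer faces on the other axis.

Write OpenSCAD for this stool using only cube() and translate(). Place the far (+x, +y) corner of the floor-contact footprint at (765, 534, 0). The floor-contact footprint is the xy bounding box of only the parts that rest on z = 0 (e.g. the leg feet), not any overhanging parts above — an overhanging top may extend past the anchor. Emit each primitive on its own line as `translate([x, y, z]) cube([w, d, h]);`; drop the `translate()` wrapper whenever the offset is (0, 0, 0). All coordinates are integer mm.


translate([433, 265, 380]) cube([332, 269, 29]);
translate([433, 265, 0]) cube([38, 38, 380]);
translate([727, 265, 0]) cube([38, 38, 380]);
translate([433, 496, 0]) cube([38, 38, 380]);
translate([727, 496, 0]) cube([38, 38, 380]);
translate([471, 265, 280]) cube([256, 38, 27]);
translate([471, 496, 280]) cube([256, 38, 27]);
translate([433, 303, 280]) cube([38, 193, 27]);
translate([727, 303, 280]) cube([38, 193, 27]);


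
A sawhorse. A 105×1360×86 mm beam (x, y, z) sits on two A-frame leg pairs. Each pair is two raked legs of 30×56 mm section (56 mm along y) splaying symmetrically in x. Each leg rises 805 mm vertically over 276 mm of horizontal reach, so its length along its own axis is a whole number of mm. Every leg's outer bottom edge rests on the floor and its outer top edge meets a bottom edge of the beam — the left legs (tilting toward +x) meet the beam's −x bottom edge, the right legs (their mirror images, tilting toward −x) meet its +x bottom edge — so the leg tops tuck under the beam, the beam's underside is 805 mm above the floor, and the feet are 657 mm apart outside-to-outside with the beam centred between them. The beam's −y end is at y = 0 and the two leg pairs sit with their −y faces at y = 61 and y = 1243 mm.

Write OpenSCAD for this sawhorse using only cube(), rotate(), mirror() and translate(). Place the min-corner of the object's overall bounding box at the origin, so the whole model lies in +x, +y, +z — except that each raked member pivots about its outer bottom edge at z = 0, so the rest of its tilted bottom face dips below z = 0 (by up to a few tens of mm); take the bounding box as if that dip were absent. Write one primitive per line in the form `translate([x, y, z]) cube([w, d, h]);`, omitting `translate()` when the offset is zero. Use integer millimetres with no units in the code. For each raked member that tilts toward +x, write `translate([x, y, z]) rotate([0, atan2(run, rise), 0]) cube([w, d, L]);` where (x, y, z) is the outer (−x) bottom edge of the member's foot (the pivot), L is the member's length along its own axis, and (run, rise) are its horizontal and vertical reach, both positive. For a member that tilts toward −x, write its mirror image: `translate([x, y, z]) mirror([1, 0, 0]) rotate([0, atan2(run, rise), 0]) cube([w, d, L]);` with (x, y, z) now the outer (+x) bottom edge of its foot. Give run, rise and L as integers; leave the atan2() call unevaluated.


// leg length = √(276² + 805²) = 851
// right-leg outer foot x = 2·276 + 105 = 657
// beam min-corner = (276, 0, 805)
translate([276, 0, 805]) cube([105, 1360, 86]);
translate([0, 61, 0]) rotate([0, atan2(276, 805), 0]) cube([30, 56, 851]);
translate([657, 61, 0]) mirror([1, 0, 0]) rotate([0, atan2(276, 805), 0]) cube([30, 56, 851]);
translate([0, 1243, 0]) rotate([0, atan2(276, 805), 0]) cube([30, 56, 851]);
translate([657, 1243, 0]) mirror([1, 0, 0]) rotate([0, atan2(276, 805), 0]) cube([30, 56, 851]);


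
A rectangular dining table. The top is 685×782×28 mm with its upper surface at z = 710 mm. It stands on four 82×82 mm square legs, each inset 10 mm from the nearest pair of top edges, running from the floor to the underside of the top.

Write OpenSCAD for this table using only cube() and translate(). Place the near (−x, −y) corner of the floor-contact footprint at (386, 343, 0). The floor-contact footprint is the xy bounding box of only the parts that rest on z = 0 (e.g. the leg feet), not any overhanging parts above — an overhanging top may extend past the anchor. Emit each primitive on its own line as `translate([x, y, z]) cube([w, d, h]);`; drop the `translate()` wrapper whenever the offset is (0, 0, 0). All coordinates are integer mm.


// leg_h = 710 - 28 = 682
translate([376, 333, 682]) cube([685, 782, 28]);
translate([386, 343, 0]) cube([82, 82, 682]);
translate([969, 343, 0]) cube([82, 82, 682]);
translate([386, 1023, 0]) cube([82, 82, 682]);
translate([969, 1023, 0]) cube([82, 82, 682]);


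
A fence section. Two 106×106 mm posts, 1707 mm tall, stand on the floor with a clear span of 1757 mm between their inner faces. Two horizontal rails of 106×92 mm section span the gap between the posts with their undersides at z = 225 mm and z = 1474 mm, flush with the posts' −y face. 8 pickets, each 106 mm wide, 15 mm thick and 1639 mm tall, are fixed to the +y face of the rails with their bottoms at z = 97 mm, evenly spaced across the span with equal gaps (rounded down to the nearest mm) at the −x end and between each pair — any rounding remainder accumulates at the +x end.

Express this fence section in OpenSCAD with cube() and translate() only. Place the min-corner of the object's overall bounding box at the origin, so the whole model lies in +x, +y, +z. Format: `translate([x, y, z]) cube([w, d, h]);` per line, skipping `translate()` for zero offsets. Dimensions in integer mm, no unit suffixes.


cube([106, 106, 1707]);
translate([1863, 0, 0]) cube([106, 106, 1707]);
translate([106, 0, 225]) cube([1757, 106, 92]);
translate([106, 0, 1474]) cube([1757, 106, 92]);
translate([207, 106, 97]) cube([106, 15, 1639]);
translate([414, 106, 97]) cube([106, 15, 1639]);
translate([621, 106, 97]) cube([106, 15, 1639]);
translate([828, 106, 97]) cube([106, 15, 1639]);
translate([1035, 106, 97]) cube([106, 15, 1639]);
translate([1242, 106, 97]) cube([106, 15, 1639]);
translate([1449, 106, 97]) cube([106, 15, 1639]);
translate([1656, 106, 97]) cube([106, 15, 1639]);


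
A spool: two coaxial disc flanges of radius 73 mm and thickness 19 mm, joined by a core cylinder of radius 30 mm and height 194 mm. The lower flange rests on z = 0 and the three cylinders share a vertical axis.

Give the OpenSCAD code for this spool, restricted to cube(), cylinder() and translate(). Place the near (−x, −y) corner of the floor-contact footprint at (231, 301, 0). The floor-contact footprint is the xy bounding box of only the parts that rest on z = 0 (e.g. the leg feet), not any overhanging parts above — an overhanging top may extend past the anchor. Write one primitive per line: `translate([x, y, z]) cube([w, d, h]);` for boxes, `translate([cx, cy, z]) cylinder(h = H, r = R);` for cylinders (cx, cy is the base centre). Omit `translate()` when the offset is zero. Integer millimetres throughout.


translate([304, 374, 0]) cylinder(h = 19, r = 73);
translate([304, 374, 19]) cylinder(h = 194, r = 30);
translate([304, 374, 213]) cylinder(h = 19, r = 73);


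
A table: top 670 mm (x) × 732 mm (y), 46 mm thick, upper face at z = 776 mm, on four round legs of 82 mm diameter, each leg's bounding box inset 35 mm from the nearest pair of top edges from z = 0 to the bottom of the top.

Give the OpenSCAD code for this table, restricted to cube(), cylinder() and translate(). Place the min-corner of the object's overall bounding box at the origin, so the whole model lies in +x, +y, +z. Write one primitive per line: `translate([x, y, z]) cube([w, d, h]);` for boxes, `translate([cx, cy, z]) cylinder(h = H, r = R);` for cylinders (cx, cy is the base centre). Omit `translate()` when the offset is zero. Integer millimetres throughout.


translate([0, 0, 730]) cube([670, 732, 46]);
translate([76, 76, 0]) cylinder(h = 730, r = 41);
translate([594, 76, 0]) cylinder(h = 730, r = 41);
translate([76, 656, 0]) cylinder(h = 730, r = 41);
translate([594, 656, 0]) cylinder(h = 730, r = 41);


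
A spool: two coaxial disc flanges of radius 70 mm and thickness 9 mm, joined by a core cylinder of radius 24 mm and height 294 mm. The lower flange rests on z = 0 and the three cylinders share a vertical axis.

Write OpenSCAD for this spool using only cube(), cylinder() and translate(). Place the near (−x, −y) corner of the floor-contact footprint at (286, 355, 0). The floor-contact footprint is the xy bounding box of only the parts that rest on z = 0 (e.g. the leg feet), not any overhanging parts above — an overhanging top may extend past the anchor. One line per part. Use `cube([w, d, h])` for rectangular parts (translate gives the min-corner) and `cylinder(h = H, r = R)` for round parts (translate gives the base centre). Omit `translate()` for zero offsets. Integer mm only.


translate([356, 425, 0]) cylinder(h = 9, r = 70);
translate([356, 425, 9]) cylinder(h = 294, r = 24);
translate([356, 425, 303]) cylinder(h = 9, r = 70);


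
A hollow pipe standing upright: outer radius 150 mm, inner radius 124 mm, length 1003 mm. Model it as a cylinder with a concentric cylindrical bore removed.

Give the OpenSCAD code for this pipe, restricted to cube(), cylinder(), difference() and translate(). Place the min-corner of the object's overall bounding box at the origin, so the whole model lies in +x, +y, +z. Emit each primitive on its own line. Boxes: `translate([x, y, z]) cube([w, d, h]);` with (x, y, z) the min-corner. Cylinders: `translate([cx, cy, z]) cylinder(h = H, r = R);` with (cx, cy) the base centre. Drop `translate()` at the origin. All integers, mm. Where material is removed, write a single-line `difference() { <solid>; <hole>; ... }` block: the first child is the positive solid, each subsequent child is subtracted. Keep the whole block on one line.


difference() { translate([150, 150, 0]) cylinder(h = 1003, r = 150); translate([150, 150, 0]) cylinder(h = 1003, r = 124); }


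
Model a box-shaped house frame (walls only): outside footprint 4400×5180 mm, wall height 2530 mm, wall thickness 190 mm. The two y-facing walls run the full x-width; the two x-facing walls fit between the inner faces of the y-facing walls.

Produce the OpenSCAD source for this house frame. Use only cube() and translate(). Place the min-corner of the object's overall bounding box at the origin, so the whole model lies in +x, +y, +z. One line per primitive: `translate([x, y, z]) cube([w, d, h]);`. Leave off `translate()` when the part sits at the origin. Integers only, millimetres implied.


cube([4400, 190, 2530]);
translate([0, 4990, 0]) cube([4400, 190, 2530]);
translate([0, 190, 0]) cube([190, 4800, 2530]);
translate([4210, 190, 0]) cube([190, 4800, 2530]);


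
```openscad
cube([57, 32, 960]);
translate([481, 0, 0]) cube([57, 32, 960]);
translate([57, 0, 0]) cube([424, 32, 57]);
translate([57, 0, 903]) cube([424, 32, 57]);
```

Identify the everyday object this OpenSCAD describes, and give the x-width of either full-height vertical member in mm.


A picture frame. The border width is 57 mm.

Four thin pieces enclosing a rectangular opening — a picture frame. The two full-height stiles are 960 mm tall; the top rail sits at z = 903 and is 57 mm tall, so the border above the opening is 960 − 903 = 57 mm, matching the stile x-width.


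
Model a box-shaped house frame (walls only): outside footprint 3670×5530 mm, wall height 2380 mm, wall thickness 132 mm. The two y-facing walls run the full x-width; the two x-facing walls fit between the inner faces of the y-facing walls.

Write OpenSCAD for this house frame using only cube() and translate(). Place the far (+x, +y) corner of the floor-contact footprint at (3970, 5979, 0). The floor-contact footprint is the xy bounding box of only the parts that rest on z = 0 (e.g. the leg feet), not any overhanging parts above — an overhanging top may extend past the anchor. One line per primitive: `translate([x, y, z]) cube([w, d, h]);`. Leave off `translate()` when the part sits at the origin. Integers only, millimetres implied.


translate([300, 449, 0]) cube([3670, 132, 2380]);
translate([300, 5847, 0]) cube([3670, 132, 2380]);
translate([300, 581, 0]) cube([132, 5266, 2380]);
translate([3838, 581, 0]) cube([132, 5266, 2380]);


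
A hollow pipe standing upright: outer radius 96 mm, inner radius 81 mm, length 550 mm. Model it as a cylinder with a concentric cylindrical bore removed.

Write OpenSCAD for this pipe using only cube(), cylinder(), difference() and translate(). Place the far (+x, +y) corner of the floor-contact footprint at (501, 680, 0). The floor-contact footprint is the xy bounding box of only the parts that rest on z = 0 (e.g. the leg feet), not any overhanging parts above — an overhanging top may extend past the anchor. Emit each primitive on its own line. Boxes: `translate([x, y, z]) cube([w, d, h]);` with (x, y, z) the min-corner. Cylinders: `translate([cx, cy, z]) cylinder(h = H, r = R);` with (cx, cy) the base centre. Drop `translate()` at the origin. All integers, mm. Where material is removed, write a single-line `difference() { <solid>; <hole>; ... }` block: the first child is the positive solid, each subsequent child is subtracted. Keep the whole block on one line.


difference() { translate([405, 584, 0]) cylinder(h = 550, r = 96); translate([405, 584, 0]) cylinder(h = 550, r = 81); }


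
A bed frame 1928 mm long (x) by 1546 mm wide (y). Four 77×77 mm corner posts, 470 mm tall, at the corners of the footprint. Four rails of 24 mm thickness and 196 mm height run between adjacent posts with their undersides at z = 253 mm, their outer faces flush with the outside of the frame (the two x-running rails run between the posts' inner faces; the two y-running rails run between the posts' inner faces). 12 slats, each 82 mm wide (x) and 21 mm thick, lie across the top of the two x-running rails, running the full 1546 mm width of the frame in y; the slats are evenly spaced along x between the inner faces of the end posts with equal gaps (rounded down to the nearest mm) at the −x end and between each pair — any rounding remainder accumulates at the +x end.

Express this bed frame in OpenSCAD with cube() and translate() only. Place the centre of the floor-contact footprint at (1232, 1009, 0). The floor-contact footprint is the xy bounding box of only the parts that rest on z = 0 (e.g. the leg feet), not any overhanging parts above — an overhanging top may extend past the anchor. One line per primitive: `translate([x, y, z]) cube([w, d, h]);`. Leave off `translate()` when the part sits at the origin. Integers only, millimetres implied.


translate([268, 236, 0]) cube([77, 77, 470]);
translate([268, 1705, 0]) cube([77, 77, 470]);
translate([2119, 236, 0]) cube([77, 77, 470]);
translate([2119, 1705, 0]) cube([77, 77, 470]);
translate([345, 236, 253]) cube([1774, 24, 196]);
translate([345, 1758, 253]) cube([1774, 24, 196]);
translate([268, 313, 253]) cube([24, 1392, 196]);
translate([2172, 313, 253]) cube([24, 1392, 196]);
translate([405, 236, 449]) cube([82, 1546, 21]);
translate([547, 236, 449]) cube([82, 1546, 21]);
translate([689, 236, 449]) cube([82, 1546, 21]);
translate([831, 236, 449]) cube([82, 1546, 21]);
translate([973, 236, 449]) cube([82, 1546, 21]);
translate([1115, 236, 449]) cube([82, 1546, 21]);
translate([1257, 236, 449]) cube([82, 1546, 21]);
translate([1399, 236, 449]) cube([82, 1546, 21]);
translate([1541, 236, 449]) cube([82, 1546, 21]);
translate([1683, 236, 449]) cube([82, 1546, 21]);
translate([1825, 236, 449]) cube([82, 1546, 21]);
translate([1967, 236, 449]) cube([82, 1546, 21]);


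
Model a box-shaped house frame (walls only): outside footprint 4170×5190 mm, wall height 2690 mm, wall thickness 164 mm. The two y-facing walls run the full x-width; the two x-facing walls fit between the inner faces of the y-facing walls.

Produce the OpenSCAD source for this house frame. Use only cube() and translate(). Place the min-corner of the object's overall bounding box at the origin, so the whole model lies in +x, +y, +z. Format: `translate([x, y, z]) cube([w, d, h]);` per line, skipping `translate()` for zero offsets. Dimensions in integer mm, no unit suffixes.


cube([4170, 164, 2690]);
translate([0, 5026, 0]) cube([4170, 164, 2690]);
translate([0, 164, 0]) cube([164, 4862, 2690]);
translate([4006, 164, 0]) cube([164, 4862, 2690]);


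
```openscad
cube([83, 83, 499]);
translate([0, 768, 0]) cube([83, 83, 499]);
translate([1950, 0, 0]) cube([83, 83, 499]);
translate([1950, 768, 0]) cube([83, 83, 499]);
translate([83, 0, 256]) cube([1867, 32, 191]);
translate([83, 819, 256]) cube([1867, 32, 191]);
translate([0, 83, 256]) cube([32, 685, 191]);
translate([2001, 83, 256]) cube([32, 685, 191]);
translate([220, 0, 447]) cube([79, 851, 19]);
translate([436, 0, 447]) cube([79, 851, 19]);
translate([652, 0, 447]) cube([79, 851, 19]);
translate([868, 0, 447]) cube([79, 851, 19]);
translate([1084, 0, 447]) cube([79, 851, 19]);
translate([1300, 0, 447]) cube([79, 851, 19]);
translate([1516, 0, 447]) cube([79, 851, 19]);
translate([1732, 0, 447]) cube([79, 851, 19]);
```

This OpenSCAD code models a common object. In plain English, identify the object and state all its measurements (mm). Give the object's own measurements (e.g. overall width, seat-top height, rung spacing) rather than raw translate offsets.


A bed frame 2033 mm long (x) by 851 mm wide (y). Four 83×83 mm corner posts, 499 mm tall, at the corners of the footprint. Four rails of 32 mm thickness and 191 mm height run between adjacent posts with their undersides at z = 256 mm, their outer faces flush with the outside of the frame (the two x-running rails run between the posts' inner faces; the two y-running rails run between the posts' inner faces). 8 slats, each 79 mm wide (x) and 19 mm thick, lie across the top of the two x-running rails, running the full 851 mm width of the frame in y; along x they sit between the end posts with a 137 mm gap after the −x posts and between neighbouring slats, leaving 139 mm before the +x posts.


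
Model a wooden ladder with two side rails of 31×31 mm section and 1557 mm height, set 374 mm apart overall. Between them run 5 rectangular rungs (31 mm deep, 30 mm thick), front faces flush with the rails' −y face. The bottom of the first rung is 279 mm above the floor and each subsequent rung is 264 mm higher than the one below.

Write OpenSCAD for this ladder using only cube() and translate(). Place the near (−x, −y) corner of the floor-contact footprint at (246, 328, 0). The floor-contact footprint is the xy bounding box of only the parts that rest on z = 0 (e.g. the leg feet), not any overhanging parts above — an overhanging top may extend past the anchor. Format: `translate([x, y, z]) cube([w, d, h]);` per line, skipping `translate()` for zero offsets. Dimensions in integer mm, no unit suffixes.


// rung span = 374 - 2*31 = 312
// rung[k] z = 279 + k*264
translate([246, 328, 0]) cube([31, 31, 1557]);
translate([589, 328, 0]) cube([31, 31, 1557]);
translate([277, 328, 279]) cube([312, 31, 30]);
translate([277, 328, 543]) cube([312, 31, 30]);
translate([277, 328, 807]) cube([312, 31, 30]);
translate([277, 328, 1071]) cube([312, 31, 30]);
translate([277, 328, 1335]) cube([312, 31, 30]);


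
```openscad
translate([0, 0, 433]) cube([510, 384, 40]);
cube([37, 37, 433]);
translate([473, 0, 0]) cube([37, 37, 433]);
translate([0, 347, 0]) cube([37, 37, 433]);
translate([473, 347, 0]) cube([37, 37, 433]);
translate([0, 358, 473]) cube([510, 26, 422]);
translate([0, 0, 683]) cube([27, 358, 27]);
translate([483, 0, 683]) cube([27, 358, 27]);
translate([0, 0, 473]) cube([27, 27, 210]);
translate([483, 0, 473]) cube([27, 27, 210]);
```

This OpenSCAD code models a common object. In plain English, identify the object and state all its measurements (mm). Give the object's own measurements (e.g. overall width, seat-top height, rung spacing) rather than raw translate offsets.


A chair. The seat is a 510×384×40 mm slab with its top at z = 473 mm, on four 37×37 mm corner legs (flush with the seat edges, standing on z = 0). A flat backrest 26 mm thick, 422 mm tall, spans the full seat width and rises from the seat top along its +y edge, rear face flush with the rear of the seat. Two armrests of 27×27 mm section run along each side from the seat's front edge to the front of the backrest, top faces 237 mm above the seat top and outer faces flush with the seat's x-edges; a 27×27 mm post under the front of each armrest stands on the seat at the front corner.


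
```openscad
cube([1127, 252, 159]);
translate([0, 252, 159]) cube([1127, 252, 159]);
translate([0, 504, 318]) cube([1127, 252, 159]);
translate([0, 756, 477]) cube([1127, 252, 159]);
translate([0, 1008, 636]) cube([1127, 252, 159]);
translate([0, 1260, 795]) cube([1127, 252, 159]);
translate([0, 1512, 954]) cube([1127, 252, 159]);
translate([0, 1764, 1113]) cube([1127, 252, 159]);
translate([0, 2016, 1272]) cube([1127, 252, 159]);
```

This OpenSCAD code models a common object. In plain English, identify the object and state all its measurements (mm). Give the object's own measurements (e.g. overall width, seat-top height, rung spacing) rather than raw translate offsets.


A straight staircase of 9 solid steps. Each step is 1127 mm wide (x), 252 mm deep (y, the going) and 159 mm tall (the rise). The first step rests on the floor; each subsequent step sits one going further in +y and one rise higher in +z, directly behind and above the previous step with no overlap.


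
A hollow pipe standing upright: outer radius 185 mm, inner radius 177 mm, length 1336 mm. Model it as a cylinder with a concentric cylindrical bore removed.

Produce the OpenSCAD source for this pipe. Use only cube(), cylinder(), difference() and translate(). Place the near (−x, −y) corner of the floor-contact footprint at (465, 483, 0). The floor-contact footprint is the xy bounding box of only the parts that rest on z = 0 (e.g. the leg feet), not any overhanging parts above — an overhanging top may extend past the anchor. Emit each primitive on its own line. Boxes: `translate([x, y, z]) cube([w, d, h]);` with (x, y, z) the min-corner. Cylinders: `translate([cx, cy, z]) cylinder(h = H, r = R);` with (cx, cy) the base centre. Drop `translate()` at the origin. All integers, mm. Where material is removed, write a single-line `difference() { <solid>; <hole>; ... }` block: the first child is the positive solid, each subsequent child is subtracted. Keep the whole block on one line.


difference() { translate([650, 668, 0]) cylinder(h = 1336, r = 185); translate([650, 668, 0]) cylinder(h = 1336, r = 177); }


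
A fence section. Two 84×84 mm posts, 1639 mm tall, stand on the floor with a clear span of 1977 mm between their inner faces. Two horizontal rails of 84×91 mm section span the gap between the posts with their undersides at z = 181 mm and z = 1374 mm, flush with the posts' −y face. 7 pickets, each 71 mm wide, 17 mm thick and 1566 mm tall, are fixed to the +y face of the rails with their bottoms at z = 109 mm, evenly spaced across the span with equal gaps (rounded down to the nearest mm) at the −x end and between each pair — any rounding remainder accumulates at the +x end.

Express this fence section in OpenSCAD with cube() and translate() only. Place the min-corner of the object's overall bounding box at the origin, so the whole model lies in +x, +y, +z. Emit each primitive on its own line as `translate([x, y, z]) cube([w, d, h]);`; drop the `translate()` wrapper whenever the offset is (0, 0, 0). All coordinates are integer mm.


cube([84, 84, 1639]);
translate([2061, 0, 0]) cube([84, 84, 1639]);
translate([84, 0, 181]) cube([1977, 84, 91]);
translate([84, 0, 1374]) cube([1977, 84, 91]);
translate([269, 84, 109]) cube([71, 17, 1566]);
translate([525, 84, 109]) cube([71, 17, 1566]);
translate([781, 84, 109]) cube([71, 17, 1566]);
translate([1037, 84, 109]) cube([71, 17, 1566]);
translate([1293, 84, 109]) cube([71, 17, 1566]);
translate([1549, 84, 109]) cube([71, 17, 1566]);
translate([1805, 84, 109]) cube([71, 17, 1566]);


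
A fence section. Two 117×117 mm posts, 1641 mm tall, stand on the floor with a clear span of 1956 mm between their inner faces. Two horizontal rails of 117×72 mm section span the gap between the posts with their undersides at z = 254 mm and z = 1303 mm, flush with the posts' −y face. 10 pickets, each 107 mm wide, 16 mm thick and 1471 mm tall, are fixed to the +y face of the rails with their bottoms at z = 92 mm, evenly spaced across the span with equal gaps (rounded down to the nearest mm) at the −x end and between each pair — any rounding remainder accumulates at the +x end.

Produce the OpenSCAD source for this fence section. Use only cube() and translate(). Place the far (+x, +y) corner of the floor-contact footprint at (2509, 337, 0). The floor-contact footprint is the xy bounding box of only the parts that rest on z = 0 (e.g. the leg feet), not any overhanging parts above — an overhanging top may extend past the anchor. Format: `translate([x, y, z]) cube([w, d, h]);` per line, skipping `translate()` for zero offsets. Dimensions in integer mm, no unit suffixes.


translate([319, 220, 0]) cube([117, 117, 1641]);
translate([2392, 220, 0]) cube([117, 117, 1641]);
translate([436, 220, 254]) cube([1956, 117, 72]);
translate([436, 220, 1303]) cube([1956, 117, 72]);
translate([516, 337, 92]) cube([107, 16, 1471]);
translate([703, 337, 92]) cube([107, 16, 1471]);
translate([890, 337, 92]) cube([107, 16, 1471]);
translate([1077, 337, 92]) cube([107, 16, 1471]);
translate([1264, 337, 92]) cube([107, 16, 1471]);
translate([1451, 337, 92]) cube([107, 16, 1471]);
translate([1638, 337, 92]) cube([107, 16, 1471]);
translate([1825, 337, 92]) cube([107, 16, 1471]);
translate([2012, 337, 92]) cube([107, 16, 1471]);
translate([2199, 337, 92]) cube([107, 16, 1471]);


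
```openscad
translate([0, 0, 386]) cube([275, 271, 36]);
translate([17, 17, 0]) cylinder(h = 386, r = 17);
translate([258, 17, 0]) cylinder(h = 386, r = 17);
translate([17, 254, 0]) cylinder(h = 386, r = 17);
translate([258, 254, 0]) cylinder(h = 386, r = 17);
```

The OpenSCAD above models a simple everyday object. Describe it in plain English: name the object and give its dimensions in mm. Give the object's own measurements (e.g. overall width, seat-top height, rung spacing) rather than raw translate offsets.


A simple wooden stool: a rectangular seat 275 mm (x) by 271 mm (y), 36 mm thick, top face at z = 422 mm, on four round legs, each 34 mm in diameter. The legs rest on z = 0, each leg's axis is inset half a diameter from the nearest pair of seat edges (so the leg's bounding box is flush with the corner).


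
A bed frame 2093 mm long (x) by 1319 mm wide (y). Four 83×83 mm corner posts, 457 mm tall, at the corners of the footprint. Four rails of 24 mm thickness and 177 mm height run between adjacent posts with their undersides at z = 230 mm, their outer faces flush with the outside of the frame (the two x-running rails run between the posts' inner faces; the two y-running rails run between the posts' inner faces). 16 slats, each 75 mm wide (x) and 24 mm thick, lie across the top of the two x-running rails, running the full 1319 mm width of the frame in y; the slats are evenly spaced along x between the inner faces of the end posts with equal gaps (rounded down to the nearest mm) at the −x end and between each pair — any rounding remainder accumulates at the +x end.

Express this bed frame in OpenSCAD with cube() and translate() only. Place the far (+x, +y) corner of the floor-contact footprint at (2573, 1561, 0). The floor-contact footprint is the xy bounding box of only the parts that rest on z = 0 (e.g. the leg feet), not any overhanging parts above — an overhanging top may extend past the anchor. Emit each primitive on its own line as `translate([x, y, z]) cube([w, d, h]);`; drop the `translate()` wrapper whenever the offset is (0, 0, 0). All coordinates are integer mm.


translate([480, 242, 0]) cube([83, 83, 457]);
translate([480, 1478, 0]) cube([83, 83, 457]);
translate([2490, 242, 0]) cube([83, 83, 457]);
translate([2490, 1478, 0]) cube([83, 83, 457]);
translate([563, 242, 230]) cube([1927, 24, 177]);
translate([563, 1537, 230]) cube([1927, 24, 177]);
translate([480, 325, 230]) cube([24, 1153, 177]);
translate([2549, 325, 230]) cube([24, 1153, 177]);
translate([605, 242, 407]) cube([75, 1319, 24]);
translate([722, 242, 407]) cube([75, 1319, 24]);
translate([839, 242, 407]) cube([75, 1319, 24]);
translate([956, 242, 407]) cube([75, 1319, 24]);
translate([1073, 242, 407]) cube([75, 1319, 24]);
translate([1190, 242, 407]) cube([75, 1319, 24]);
translate([1307, 242, 407]) cube([75, 1319, 24]);
translate([1424, 242, 407]) cube([75, 1319, 24]);
translate([1541, 242, 407]) cube([75, 1319, 24]);
translate([1658, 242, 407]) cube([75, 1319, 24]);
translate([1775, 242, 407]) cube([75, 1319, 24]);
translate([1892, 242, 407]) cube([75, 1319, 24]);
translate([2009, 242, 407]) cube([75, 1319, 24]);
translate([2126, 242, 407]) cube([75, 1319, 24]);
translate([2243, 242, 407]) cube([75, 1319, 24]);
translate([2360, 242, 407]) cube([75, 1319, 24]);


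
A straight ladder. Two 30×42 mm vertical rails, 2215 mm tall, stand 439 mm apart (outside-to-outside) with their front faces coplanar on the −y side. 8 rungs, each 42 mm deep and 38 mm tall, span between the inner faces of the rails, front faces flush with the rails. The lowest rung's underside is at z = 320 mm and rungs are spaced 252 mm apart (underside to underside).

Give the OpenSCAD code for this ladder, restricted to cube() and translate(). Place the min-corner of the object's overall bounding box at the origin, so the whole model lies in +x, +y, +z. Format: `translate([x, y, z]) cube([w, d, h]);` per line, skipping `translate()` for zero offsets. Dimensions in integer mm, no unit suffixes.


// rung span = 439 - 2*30 = 379
// rung[k] z = 320 + k*252
cube([30, 42, 2215]);
translate([409, 0, 0]) cube([30, 42, 2215]);
translate([30, 0, 320]) cube([379, 42, 38]);
translate([30, 0, 572]) cube([379, 42, 38]);
translate([30, 0, 824]) cube([379, 42, 38]);
translate([30, 0, 1076]) cube([379, 42, 38]);
translate([30, 0, 1328]) cube([379, 42, 38]);
translate([30, 0, 1580]) cube([379, 42, 38]);
translate([30, 0, 1832]) cube([379, 42, 38]);
translate([30, 0, 2084]) cube([379, 42, 38]);


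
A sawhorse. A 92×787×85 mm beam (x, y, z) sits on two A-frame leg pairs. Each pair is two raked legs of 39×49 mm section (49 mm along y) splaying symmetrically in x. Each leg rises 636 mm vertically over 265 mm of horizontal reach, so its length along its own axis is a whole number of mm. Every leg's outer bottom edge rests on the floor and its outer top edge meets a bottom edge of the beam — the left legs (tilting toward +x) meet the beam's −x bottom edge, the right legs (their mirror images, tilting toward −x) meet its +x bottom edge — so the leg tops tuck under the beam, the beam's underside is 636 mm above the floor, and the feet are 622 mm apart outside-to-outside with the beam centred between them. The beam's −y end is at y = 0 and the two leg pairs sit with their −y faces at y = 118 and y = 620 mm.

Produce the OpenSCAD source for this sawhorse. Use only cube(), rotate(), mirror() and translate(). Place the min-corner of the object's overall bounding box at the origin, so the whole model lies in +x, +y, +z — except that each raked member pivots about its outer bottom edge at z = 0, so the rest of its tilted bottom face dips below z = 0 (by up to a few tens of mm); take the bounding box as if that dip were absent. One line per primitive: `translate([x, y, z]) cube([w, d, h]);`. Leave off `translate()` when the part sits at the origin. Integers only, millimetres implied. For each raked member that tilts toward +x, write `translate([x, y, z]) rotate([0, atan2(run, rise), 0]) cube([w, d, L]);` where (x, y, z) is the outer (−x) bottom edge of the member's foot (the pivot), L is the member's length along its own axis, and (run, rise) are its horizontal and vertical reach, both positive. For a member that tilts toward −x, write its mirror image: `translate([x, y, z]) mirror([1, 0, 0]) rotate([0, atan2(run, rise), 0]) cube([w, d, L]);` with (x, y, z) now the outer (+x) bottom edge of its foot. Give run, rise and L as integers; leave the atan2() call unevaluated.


translate([265, 0, 636]) cube([92, 787, 85]);
translate([0, 118, 0]) rotate([0, atan2(265, 636), 0]) cube([39, 49, 689]);
translate([622, 118, 0]) mirror([1, 0, 0]) rotate([0, atan2(265, 636), 0]) cube([39, 49, 689]);
translate([0, 620, 0]) rotate([0, atan2(265, 636), 0]) cube([39, 49, 689]);
translate([622, 620, 0]) mirror([1, 0, 0]) rotate([0, atan2(265, 636), 0]) cube([39, 49, 689]);
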